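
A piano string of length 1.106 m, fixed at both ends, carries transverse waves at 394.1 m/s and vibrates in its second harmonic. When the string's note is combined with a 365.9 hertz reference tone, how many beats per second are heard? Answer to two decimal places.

For a string fixed at both ends, f_n = n·v/(2L) = 2·394.1/(2·1.106) = 356.3291 Hz.
f_beat = |356.3291 − 365.9| = 9.57 Hz.

9.57 Hz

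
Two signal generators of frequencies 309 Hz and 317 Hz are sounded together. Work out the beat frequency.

8 Hz

Beats arise from superposition of two nearby frequencies; the beat rate is |f₁ − f₂|.
|309 − 317| = 8 Hz.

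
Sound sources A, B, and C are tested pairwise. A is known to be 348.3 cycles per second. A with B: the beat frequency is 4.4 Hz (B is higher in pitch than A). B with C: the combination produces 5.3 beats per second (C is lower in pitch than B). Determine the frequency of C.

347.4 Hz

B is above A, so f_B = 348.3 + 4.4 = 352.7 Hz.
C is below B, so f_C = 352.7 − 5.3 = 347.4 Hz.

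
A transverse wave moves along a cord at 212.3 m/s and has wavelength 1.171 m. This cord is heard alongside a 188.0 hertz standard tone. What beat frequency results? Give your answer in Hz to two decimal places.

6.70 Hz

Source frequency f = v/λ = 212.3/1.171 = 181.2980 Hz.
f_beat = |181.2980 − 188.0| = 6.70 Hz.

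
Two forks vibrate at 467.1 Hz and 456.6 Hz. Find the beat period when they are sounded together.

f_beat = |467.1 − 456.6| = 10.5 Hz.
Beat period T = 1 / f_beat = 1 / 10.5 s.

0.095 s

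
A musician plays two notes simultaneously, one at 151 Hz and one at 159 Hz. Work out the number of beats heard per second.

8 Hz

f_beat = |f₁ − f₂|.
|151 − 159| = 8 Hz.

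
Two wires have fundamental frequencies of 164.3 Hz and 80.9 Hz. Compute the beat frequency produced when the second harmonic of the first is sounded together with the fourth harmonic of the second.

Second harmonic of the first: 2·164.3 = 328.6 Hz.
Fourth harmonic of the second: 4·80.9 = 323.6 Hz.
f_beat = |328.6 − 323.6| = 5.0 Hz.

5.0 Hz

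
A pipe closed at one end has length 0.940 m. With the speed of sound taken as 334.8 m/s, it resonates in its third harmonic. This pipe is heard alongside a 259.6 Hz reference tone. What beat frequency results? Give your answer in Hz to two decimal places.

7.53 Hz

Closed pipe (odd harmonics): f_n = n·v/(4L) = 3·334.8/(4·0.940) = 267.1277 Hz.
f_beat = |267.1277 − 259.6| = 7.53 Hz.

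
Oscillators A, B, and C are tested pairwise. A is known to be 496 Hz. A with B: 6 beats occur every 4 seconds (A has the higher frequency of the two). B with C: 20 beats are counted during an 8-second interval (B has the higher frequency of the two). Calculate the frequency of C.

A–B: Beat frequency = 6/4 = 1.5 Hz.
B is below A, so f_B = 496 − 1.5 = 494.5 Hz.
B–C: Beat frequency = 20/8 = 2.5 Hz.
C is below B, so f_C = 494.5 − 2.5 = 492 Hz.

492 Hz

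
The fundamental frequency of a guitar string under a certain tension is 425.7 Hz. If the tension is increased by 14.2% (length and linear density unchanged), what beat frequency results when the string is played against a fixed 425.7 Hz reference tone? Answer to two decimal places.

29.22 Hz

For a string, f ∝ √T, so the new frequency is 425.7·√1.142 = 454.9218 Hz.
f_beat = |454.9218 − 425.7| = 29.22 Hz.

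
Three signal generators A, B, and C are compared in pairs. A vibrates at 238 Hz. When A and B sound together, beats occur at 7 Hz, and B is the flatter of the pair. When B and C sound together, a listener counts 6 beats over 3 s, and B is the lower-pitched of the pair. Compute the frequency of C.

233 Hz

B is below A, so f_B = 238 − 7 = 231 Hz.
B–C: Beat frequency = 6/3 = 2 Hz.
C is above B, so f_C = 231 + 2 = 233 Hz.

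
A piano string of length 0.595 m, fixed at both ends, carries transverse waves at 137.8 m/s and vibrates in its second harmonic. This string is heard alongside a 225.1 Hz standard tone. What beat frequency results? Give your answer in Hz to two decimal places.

For a string fixed at both ends, f_n = n·v/(2L) = 2·137.8/(2·0.595) = 231.5966 Hz.
f_beat = |231.5966 − 225.1| = 6.50 Hz.

6.50 Hz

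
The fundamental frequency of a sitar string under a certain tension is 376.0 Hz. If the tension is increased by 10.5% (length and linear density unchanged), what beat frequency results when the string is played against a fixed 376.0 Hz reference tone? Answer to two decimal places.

For a string, f ∝ √T, so the new frequency is 376.0·√1.105 = 395.2474 Hz.
f_beat = |395.2474 − 376.0| = 19.25 Hz.

19.25 Hz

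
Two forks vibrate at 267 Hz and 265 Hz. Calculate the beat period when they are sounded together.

0.500 s

f_beat = |267 − 265| = 2 Hz.
Beat period T = 1 / f_beat = 1 / 2 s.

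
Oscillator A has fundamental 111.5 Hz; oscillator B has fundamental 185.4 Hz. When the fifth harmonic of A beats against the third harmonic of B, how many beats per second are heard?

1.3 Hz

Fifth harmonic of the first: 5·111.5 = 557.5 Hz.
Third harmonic of the second: 3·185.4 = 556.2 Hz.
f_beat = |557.5 − 556.2| = 1.3 Hz.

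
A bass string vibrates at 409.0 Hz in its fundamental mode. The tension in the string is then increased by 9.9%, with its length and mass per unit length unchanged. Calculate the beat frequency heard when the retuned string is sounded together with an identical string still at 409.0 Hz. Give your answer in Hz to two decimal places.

19.77 Hz

For a string, f ∝ √T, so the new frequency is 409.0·√1.099 = 428.7678 Hz.
f_beat = |428.7678 − 409.0| = 19.77 Hz.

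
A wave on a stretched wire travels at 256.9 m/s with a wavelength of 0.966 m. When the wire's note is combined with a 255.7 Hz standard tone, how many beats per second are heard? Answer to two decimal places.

Source frequency f = v/λ = 256.9/0.966 = 265.9420 Hz.
f_beat = |265.9420 − 255.7| = 10.24 Hz.

10.24 Hz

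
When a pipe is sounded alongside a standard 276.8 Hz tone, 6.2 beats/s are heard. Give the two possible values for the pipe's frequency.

|f − 276.8| = 6.2, so f = 276.8 ± 6.2.

270.6 Hz or 283 Hz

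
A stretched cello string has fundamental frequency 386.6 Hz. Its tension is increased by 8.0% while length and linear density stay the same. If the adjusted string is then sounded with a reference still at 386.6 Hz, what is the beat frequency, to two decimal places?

15.17 Hz

For a string, f ∝ √T, so the new frequency is 386.6·√1.080 = 401.7665 Hz.
f_beat = |401.7665 − 386.6| = 15.17 Hz.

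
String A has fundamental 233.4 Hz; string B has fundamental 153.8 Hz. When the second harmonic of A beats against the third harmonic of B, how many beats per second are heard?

Second harmonic of the first: 2·233.4 = 466.8 Hz.
Third harmonic of the second: 3·153.8 = 461.4 Hz.
f_beat = |466.8 − 461.4| = 5.4 Hz.

5.4 Hz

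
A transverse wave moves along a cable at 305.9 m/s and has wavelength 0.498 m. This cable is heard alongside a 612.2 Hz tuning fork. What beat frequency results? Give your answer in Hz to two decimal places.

Source frequency f = v/λ = 305.9/0.498 = 614.2570 Hz.
f_beat = |614.2570 − 612.2| = 2.06 Hz.

2.06 Hz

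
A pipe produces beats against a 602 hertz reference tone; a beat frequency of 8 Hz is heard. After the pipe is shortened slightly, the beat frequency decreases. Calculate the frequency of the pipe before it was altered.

594 Hz

|f − 602| = 8, so the pipe was at either 594 Hz or 610 Hz.
A shorter pipe has a higher fundamental; the adjustment raises the pipe's frequency.
The beat rate fell, so the adjustment moved the pipe toward 602 Hz — it must have started below the reference.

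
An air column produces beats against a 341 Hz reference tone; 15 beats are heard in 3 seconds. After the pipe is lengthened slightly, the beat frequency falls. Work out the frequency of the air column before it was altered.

346 Hz

Beat frequency = 15/3 = 5 Hz.
|f − 341| = 5, so the air column was at either 336 Hz or 346 Hz.
A longer pipe has a lower fundamental; the adjustment lowers the air column's frequency.
The beat rate fell, so the adjustment moved the air column toward 341 Hz — it must have started above the reference.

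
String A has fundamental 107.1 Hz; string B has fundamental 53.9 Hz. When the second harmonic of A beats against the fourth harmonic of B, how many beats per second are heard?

Second harmonic of the first: 2·107.1 = 214.2 Hz.
Fourth harmonic of the second: 4·53.9 = 215.6 Hz.
f_beat = |214.2 − 215.6| = 1.4 Hz.

1.4 Hz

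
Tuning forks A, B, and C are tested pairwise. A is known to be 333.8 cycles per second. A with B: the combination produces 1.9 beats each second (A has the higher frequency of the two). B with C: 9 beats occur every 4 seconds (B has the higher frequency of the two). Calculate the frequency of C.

B is below A, so f_B = 333.8 − 1.9 = 331.9 Hz.
B–C: Beat frequency = 9/4 = 2.25 Hz.
C is below B, so f_C = 331.9 − 2.25 = 329.65 Hz.

329.65 Hz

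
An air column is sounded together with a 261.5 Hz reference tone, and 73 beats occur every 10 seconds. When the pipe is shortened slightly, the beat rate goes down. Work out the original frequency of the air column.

254.2 Hz

Beat frequency = 73/10 = 7.3 Hz.
|f − 261.5| = 7.3, so the air column was at either 254.2 Hz or 268.8 Hz.
A shorter pipe has a higher fundamental; the adjustment raises the air column's frequency.
The beat rate fell, so the adjustment moved the air column toward 261.5 Hz — it must have started below the reference.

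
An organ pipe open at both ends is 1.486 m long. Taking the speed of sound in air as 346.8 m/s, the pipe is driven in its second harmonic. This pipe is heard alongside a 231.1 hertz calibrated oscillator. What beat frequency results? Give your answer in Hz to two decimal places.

2.28 Hz

Open pipe: f_n = n·v/(2L) = 2·346.8/(2·1.486) = 233.3782 Hz.
f_beat = |233.3782 − 231.1| = 2.28 Hz.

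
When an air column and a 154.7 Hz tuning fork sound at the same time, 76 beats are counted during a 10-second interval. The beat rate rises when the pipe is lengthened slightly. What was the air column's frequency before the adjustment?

Beat frequency = 76/10 = 7.6 Hz.
|f − 154.7| = 7.6, so the air column was at either 147.1 Hz or 162.3 Hz.
A longer pipe has a lower fundamental; the adjustment lowers the air column's frequency.
The beat rate rose, so the adjustment moved the air column further from 154.7 Hz — it was already below the reference.

147.1 Hz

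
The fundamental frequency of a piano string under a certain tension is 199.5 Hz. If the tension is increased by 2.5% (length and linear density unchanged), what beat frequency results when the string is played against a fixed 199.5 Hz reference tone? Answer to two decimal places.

2.48 Hz

For a string, f ∝ √T, so the new frequency is 199.5·√1.025 = 201.9784 Hz.
f_beat = |201.9784 − 199.5| = 2.48 Hz.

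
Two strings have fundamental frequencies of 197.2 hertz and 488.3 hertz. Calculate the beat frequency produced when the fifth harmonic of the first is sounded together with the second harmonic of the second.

9.4 Hz

Fifth harmonic of the first: 5·197.2 = 986.0 Hz.
Second harmonic of the second: 2·488.3 = 976.6 Hz.
f_beat = |986.0 − 976.6| = 9.4 Hz.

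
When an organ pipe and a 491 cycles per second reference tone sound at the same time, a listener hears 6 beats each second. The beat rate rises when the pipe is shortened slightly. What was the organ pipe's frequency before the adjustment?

|f − 491| = 6, so the organ pipe was at either 485 Hz or 497 Hz.
A shorter pipe has a higher fundamental; the adjustment raises the organ pipe's frequency.
The beat rate rose, so the adjustment moved the organ pipe further from 491 Hz — it was already above the reference.

497 Hz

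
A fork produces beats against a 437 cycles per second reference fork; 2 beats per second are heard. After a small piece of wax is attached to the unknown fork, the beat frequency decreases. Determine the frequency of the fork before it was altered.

439 Hz

|f − 437| = 2, so the fork was at either 435 Hz or 439 Hz.
Loading a fork with wax lowers its frequency; the adjustment lowers the fork's frequency.
The beat rate fell, so the adjustment moved the fork toward 437 Hz — it must have started above the reference.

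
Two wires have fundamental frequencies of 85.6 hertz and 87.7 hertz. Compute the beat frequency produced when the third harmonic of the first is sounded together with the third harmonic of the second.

Third harmonic of the first: 3·85.6 = 256.8 Hz.
Third harmonic of the second: 3·87.7 = 263.1 Hz.
f_beat = |256.8 − 263.1| = 6.3 Hz.

6.3 Hz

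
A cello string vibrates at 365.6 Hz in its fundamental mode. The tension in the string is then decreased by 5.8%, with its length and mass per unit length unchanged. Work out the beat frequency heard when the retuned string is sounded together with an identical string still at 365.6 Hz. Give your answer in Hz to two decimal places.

For a string, f ∝ √T, so the new frequency is 365.6·√0.942 = 354.8392 Hz.
f_beat = |354.8392 − 365.6| = 10.76 Hz.

10.76 Hz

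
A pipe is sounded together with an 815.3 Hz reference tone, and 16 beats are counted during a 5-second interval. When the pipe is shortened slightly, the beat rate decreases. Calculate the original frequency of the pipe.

812.1 Hz

Beat frequency = 16/5 = 3.2 Hz.
|f − 815.3| = 3.2, so the pipe was at either 812.1 Hz or 818.5 Hz.
A shorter pipe has a higher fundamental; the adjustment raises the pipe's frequency.
The beat rate fell, so the adjustment moved the pipe toward 815.3 Hz — it must have started below the reference.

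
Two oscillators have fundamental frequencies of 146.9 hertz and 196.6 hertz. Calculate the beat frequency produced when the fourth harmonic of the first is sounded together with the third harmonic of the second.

2.2 Hz

Fourth harmonic of the first: 4·146.9 = 587.6 Hz.
Third harmonic of the second: 3·196.6 = 589.8 Hz.
f_beat = |587.6 − 589.8| = 2.2 Hz.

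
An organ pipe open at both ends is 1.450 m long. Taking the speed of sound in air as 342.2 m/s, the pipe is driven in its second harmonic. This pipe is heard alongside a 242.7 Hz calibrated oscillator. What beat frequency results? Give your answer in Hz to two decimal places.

Open pipe: f_n = n·v/(2L) = 2·342.2/(2·1.450) = 236.0000 Hz.
f_beat = |236.0000 − 242.7| = 6.70 Hz.

6.70 Hz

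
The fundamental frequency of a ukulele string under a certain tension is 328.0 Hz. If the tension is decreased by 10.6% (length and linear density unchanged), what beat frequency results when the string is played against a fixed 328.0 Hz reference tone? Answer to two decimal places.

For a string, f ∝ √T, so the new frequency is 328.0·√0.894 = 310.1292 Hz.
f_beat = |310.1292 − 328.0| = 17.87 Hz.

17.87 Hz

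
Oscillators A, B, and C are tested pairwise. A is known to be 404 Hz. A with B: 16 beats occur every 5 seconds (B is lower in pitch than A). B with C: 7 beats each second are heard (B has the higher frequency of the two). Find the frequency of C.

A–B: Beat frequency = 16/5 = 3.2 Hz.
B is below A, so f_B = 404 − 3.2 = 400.8 Hz.
C is below B, so f_C = 400.8 − 7 = 393.8 Hz.

393.8 Hz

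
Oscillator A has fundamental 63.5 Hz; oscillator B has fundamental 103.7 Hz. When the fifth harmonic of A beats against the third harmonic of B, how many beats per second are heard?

Fifth harmonic of the first: 5·63.5 = 317.5 Hz.
Third harmonic of the second: 3·103.7 = 311.1 Hz.
f_beat = |317.5 − 311.1| = 6.4 Hz.

6.4 Hz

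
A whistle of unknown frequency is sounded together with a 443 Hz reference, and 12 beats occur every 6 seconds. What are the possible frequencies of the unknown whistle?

Beat frequency = 12/6 = 2 Hz.
|f − 443| = 2, so f = 443 ± 2.

441 Hz or 445 Hz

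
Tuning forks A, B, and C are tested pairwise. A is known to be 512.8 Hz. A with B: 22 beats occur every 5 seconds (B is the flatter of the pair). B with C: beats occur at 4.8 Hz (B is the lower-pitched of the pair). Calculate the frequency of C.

A–B: Beat frequency = 22/5 = 4.4 Hz.
B is below A, so f_B = 512.8 − 4.4 = 508.4 Hz.
C is above B, so f_C = 508.4 + 4.8 = 513.2 Hz.

513.2 Hz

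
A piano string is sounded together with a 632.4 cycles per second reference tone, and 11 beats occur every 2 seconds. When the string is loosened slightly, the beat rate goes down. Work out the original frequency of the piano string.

637.9 Hz

Beat frequency = 11/2 = 5.5 Hz.
|f − 632.4| = 5.5, so the piano string was at either 626.9 Hz or 637.9 Hz.
Reducing tension lowers a string's frequency; the adjustment lowers the piano string's frequency.
The beat rate fell, so the adjustment moved the piano string toward 632.4 Hz — it must have started above the reference.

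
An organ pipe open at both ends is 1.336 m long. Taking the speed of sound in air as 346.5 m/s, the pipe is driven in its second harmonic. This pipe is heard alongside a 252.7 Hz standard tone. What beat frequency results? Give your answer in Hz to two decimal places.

Open pipe: f_n = n·v/(2L) = 2·346.5/(2·1.336) = 259.3563 Hz.
f_beat = |259.3563 − 252.7| = 6.66 Hz.

6.66 Hz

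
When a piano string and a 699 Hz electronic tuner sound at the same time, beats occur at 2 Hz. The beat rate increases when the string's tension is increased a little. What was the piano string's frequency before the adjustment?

701 Hz

|f − 699| = 2, so the piano string was at either 697 Hz or 701 Hz.
Higher tension means higher frequency; the adjustment raises the piano string's frequency.
The beat rate rose, so the adjustment moved the piano string further from 699 Hz — it was already above the reference.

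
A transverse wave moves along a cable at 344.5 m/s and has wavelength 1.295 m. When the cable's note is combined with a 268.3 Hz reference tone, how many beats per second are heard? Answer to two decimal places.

Source frequency f = v/λ = 344.5/1.295 = 266.0232 Hz.
f_beat = |266.0232 − 268.3| = 2.28 Hz.

2.28 Hz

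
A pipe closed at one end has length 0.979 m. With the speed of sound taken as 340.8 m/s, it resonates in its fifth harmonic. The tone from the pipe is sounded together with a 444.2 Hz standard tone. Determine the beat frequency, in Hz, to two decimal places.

Closed pipe (odd harmonics): f_n = n·v/(4L) = 5·340.8/(4·0.979) = 435.1379 Hz.
f_beat = |435.1379 − 444.2| = 9.06 Hz.

9.06 Hz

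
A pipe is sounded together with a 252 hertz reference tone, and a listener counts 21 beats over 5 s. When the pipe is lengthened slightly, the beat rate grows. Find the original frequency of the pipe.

247.8 Hz

Beat frequency = 21/5 = 4.2 Hz.
|f − 252| = 4.2, so the pipe was at either 247.8 Hz or 256.2 Hz.
A longer pipe has a lower fundamental; the adjustment lowers the pipe's frequency.
The beat rate rose, so the adjustment moved the pipe further from 252 Hz — it was already below the reference.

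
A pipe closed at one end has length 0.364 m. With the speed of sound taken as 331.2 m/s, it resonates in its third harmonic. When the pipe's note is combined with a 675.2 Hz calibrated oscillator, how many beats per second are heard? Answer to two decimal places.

Closed pipe (odd harmonics): f_n = n·v/(4L) = 3·331.2/(4·0.364) = 682.4176 Hz.
f_beat = |682.4176 − 675.2| = 7.22 Hz.

7.22 Hz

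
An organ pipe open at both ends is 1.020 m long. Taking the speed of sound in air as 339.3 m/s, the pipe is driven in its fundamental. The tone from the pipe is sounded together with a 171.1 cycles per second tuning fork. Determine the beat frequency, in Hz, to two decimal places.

4.78 Hz

Open pipe: f_n = n·v/(2L) = 1·339.3/(2·1.020) = 166.3235 Hz.
f_beat = |166.3235 − 171.1| = 4.78 Hz.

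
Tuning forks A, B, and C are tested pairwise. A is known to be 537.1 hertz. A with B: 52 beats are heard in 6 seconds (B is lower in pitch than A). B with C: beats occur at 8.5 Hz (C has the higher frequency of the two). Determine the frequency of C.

A–B: Beat frequency = 52/6 = 8.6667 Hz.
B is below A, so f_B = 537.1 − 8.6667 = 528.4333 Hz.
C is above B, so f_C = 528.4333 + 8.5 = 536.9333 Hz.

536.9333 Hz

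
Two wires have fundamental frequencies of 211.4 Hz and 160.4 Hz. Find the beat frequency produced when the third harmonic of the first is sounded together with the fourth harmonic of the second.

7.4 Hz

Third harmonic of the first: 3·211.4 = 634.2 Hz.
Fourth harmonic of the second: 4·160.4 = 641.6 Hz.
f_beat = |634.2 − 641.6| = 7.4 Hz.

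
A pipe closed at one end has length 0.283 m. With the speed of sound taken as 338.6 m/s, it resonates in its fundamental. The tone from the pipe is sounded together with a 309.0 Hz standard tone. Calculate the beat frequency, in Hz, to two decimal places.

Closed pipe (odd harmonics): f_n = n·v/(4L) = 1·338.6/(4·0.283) = 299.1166 Hz.
f_beat = |299.1166 − 309.0| = 9.88 Hz.

9.88 Hz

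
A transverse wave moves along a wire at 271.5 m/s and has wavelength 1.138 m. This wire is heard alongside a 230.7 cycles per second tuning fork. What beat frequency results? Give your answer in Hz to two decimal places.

Source frequency f = v/λ = 271.5/1.138 = 238.5764 Hz.
f_beat = |238.5764 − 230.7| = 7.88 Hz.

7.88 Hz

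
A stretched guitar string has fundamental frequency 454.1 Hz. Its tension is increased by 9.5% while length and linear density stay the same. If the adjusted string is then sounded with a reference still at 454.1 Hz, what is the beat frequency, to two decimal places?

For a string, f ∝ √T, so the new frequency is 454.1·√1.095 = 475.1804 Hz.
f_beat = |475.1804 − 454.1| = 21.08 Hz.

21.08 Hz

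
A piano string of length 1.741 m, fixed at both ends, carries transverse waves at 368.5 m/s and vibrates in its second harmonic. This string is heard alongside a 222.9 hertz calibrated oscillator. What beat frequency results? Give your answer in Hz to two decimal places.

11.24 Hz

For a string fixed at both ends, f_n = n·v/(2L) = 2·368.5/(2·1.741) = 211.6600 Hz.
f_beat = |211.6600 − 222.9| = 11.24 Hz.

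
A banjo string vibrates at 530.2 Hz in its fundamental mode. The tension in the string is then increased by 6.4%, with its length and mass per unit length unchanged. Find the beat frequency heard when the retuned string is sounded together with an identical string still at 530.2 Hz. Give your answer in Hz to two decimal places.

For a string, f ∝ √T, so the new frequency is 530.2·√1.064 = 546.9033 Hz.
f_beat = |546.9033 − 530.2| = 16.70 Hz.

16.70 Hz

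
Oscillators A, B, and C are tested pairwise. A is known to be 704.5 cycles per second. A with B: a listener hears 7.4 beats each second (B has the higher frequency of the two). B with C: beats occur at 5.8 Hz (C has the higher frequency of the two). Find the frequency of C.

717.7 Hz

B is above A, so f_B = 704.5 + 7.4 = 711.9 Hz.
C is above B, so f_C = 711.9 + 5.8 = 717.7 Hz.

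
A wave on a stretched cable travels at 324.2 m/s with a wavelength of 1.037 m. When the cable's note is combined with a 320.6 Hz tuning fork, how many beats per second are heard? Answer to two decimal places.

7.97 Hz

Source frequency f = v/λ = 324.2/1.037 = 312.6326 Hz.
f_beat = |312.6326 − 320.6| = 7.97 Hz.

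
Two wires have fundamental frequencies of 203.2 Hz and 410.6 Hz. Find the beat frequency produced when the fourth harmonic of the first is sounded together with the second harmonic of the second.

Fourth harmonic of the first: 4·203.2 = 812.8 Hz.
Second harmonic of the second: 2·410.6 = 821.2 Hz.
f_beat = |812.8 − 821.2| = 8.4 Hz.

8.4 Hz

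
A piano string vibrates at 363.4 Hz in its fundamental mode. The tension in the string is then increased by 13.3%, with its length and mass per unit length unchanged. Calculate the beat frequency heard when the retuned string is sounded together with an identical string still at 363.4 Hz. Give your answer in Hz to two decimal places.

For a string, f ∝ √T, so the new frequency is 363.4·√1.133 = 386.8119 Hz.
f_beat = |386.8119 − 363.4| = 23.41 Hz.

23.41 Hz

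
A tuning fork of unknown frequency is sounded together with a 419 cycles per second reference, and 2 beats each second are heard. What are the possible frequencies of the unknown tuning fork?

417 Hz or 421 Hz

|f − 419| = 2, so f = 419 ± 2.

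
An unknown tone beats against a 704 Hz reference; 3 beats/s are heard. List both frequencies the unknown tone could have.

|f − 704| = 3, so f = 704 ± 3.

701 Hz or 707 Hz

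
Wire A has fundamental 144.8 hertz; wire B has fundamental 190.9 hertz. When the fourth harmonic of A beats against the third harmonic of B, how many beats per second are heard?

6.5 Hz

Fourth harmonic of the first: 4·144.8 = 579.2 Hz.
Third harmonic of the second: 3·190.9 = 572.7 Hz.
f_beat = |579.2 − 572.7| = 6.5 Hz.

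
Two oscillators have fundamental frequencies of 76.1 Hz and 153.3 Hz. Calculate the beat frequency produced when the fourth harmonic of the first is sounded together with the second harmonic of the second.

Fourth harmonic of the first: 4·76.1 = 304.4 Hz.
Second harmonic of the second: 2·153.3 = 306.6 Hz.
f_beat = |304.4 − 306.6| = 2.2 Hz.

2.2 Hz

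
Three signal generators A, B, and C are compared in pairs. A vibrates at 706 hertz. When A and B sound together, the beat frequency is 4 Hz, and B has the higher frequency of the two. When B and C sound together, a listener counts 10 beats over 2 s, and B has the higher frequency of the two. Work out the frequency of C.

B is above A, so f_B = 706 + 4 = 710 Hz.
B–C: Beat frequency = 10/2 = 5 Hz.
C is below B, so f_C = 710 − 5 = 705 Hz.

705 Hz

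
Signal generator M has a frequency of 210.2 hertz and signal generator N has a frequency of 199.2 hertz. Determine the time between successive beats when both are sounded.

0.091 s

f_beat = |210.2 − 199.2| = 11 Hz.
Beat period T = 1 / f_beat = 1 / 11 s.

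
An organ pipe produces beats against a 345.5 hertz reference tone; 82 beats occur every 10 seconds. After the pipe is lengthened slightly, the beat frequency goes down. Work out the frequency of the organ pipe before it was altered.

Beat frequency = 82/10 = 8.2 Hz.
|f − 345.5| = 8.2, so the organ pipe was at either 337.3 Hz or 353.7 Hz.
A longer pipe has a lower fundamental; the adjustment lowers the organ pipe's frequency.
The beat rate fell, so the adjustment moved the organ pipe toward 345.5 Hz — it must have started above the reference.

353.7 Hz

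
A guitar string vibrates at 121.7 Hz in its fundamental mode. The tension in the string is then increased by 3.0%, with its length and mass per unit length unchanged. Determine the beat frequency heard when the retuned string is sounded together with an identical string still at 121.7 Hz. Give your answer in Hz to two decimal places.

1.81 Hz

For a string, f ∝ √T, so the new frequency is 121.7·√1.030 = 123.5120 Hz.
f_beat = |123.5120 − 121.7| = 1.81 Hz.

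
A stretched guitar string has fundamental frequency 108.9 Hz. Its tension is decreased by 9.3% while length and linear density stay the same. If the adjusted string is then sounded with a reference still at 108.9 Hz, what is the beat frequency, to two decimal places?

5.19 Hz

For a string, f ∝ √T, so the new frequency is 108.9·√0.907 = 103.7126 Hz.
f_beat = |103.7126 − 108.9| = 5.19 Hz.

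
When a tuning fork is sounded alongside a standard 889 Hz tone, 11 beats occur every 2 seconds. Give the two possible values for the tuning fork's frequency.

Beat frequency = 11/2 = 5.5 Hz.
|f − 889| = 5.5, so f = 889 ± 5.5.

883.5 Hz or 894.5 Hz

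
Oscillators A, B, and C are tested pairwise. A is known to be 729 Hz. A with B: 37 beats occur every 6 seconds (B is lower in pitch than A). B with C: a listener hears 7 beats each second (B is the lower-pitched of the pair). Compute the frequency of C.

A–B: Beat frequency = 37/6 = 6.1667 Hz.
B is below A, so f_B = 729 − 6.1667 = 722.8333 Hz.
C is above B, so f_C = 722.8333 + 7 = 729.8333 Hz.

729.8333 Hz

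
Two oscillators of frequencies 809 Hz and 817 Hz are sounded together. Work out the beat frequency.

f_beat = |f₁ − f₂|.
|809 − 817| = 8 Hz.

8 Hz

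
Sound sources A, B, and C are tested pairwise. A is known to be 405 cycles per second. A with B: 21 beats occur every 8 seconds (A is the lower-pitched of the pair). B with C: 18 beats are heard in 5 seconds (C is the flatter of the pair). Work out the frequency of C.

A–B: Beat frequency = 21/8 = 2.625 Hz.
B is above A, so f_B = 405 + 2.625 = 407.625 Hz.
B–C: Beat frequency = 18/5 = 3.6 Hz.
C is below B, so f_C = 407.625 − 3.6 = 404.025 Hz.

404.025 Hz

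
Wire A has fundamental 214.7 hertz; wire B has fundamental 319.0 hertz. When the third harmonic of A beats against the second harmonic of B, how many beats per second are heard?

Third harmonic of the first: 3·214.7 = 644.1 Hz.
Second harmonic of the second: 2·319.0 = 638.0 Hz.
f_beat = |644.1 − 638.0| = 6.1 Hz.

6.1 Hz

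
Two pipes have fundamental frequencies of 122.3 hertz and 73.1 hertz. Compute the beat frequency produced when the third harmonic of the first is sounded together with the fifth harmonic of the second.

1.4 Hz

Third harmonic of the first: 3·122.3 = 366.9 Hz.
Fifth harmonic of the second: 5·73.1 = 365.5 Hz.
f_beat = |366.9 − 365.5| = 1.4 Hz.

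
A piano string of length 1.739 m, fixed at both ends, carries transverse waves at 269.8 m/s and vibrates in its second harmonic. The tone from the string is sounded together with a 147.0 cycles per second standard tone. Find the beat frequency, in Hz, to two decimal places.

8.15 Hz

For a string fixed at both ends, f_n = n·v/(2L) = 2·269.8/(2·1.739) = 155.1466 Hz.
f_beat = |155.1466 − 147.0| = 8.15 Hz.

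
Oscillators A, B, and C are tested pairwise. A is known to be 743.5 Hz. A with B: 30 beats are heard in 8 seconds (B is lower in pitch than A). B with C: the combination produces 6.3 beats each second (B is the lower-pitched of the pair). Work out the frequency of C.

A–B: Beat frequency = 30/8 = 3.75 Hz.
B is below A, so f_B = 743.5 − 3.75 = 739.75 Hz.
C is above B, so f_C = 739.75 + 6.3 = 746.05 Hz.

746.05 Hz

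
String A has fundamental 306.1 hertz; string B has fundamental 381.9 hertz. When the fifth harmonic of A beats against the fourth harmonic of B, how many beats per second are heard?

Fifth harmonic of the first: 5·306.1 = 1530.5 Hz.
Fourth harmonic of the second: 4·381.9 = 1527.6 Hz.
f_beat = |1530.5 − 1527.6| = 2.9 Hz.

2.9 Hz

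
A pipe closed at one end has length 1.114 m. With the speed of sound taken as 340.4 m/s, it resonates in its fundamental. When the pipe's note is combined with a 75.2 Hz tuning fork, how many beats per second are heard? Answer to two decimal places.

1.19 Hz

Closed pipe (odd harmonics): f_n = n·v/(4L) = 1·340.4/(4·1.114) = 76.3914 Hz.
f_beat = |76.3914 − 75.2| = 1.19 Hz.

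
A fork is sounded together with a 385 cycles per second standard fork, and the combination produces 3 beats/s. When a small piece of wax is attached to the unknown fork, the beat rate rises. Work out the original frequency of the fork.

382 Hz

|f − 385| = 3, so the fork was at either 382 Hz or 388 Hz.
Loading a fork with wax lowers its frequency; the adjustment lowers the fork's frequency.
The beat rate rose, so the adjustment moved the fork further from 385 Hz — it was already below the reference.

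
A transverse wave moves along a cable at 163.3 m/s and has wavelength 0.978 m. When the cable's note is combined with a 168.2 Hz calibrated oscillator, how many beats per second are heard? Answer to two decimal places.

1.23 Hz

Source frequency f = v/λ = 163.3/0.978 = 166.9734 Hz.
f_beat = |166.9734 − 168.2| = 1.23 Hz.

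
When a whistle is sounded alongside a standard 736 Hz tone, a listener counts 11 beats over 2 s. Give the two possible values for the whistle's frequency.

Beat frequency = 11/2 = 5.5 Hz.
|f − 736| = 5.5, so f = 736 ± 5.5.

730.5 Hz or 741.5 Hz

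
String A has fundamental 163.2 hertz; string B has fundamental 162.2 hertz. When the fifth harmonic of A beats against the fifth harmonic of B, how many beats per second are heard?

5.0 Hz

Fifth harmonic of the first: 5·163.2 = 816.0 Hz.
Fifth harmonic of the second: 5·162.2 = 811.0 Hz.
f_beat = |816.0 − 811.0| = 5.0 Hz.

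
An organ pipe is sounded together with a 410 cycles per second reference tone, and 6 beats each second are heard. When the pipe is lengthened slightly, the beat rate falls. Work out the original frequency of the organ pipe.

416 Hz

|f − 410| = 6, so the organ pipe was at either 404 Hz or 416 Hz.
A longer pipe has a lower fundamental; the adjustment lowers the organ pipe's frequency.
The beat rate fell, so the adjustment moved the organ pipe toward 410 Hz — it must have started above the reference.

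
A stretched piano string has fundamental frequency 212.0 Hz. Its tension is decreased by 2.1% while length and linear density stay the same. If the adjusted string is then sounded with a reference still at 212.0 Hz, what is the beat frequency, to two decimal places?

2.24 Hz

For a string, f ∝ √T, so the new frequency is 212.0·√0.979 = 209.7622 Hz.
f_beat = |209.7622 − 212.0| = 2.24 Hz.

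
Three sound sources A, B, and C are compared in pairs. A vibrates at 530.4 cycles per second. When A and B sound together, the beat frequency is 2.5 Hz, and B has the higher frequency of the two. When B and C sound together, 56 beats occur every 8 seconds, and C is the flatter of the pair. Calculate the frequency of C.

B is above A, so f_B = 530.4 + 2.5 = 532.9 Hz.
B–C: Beat frequency = 56/8 = 7 Hz.
C is below B, so f_C = 532.9 − 7 = 525.9 Hz.

525.9 Hz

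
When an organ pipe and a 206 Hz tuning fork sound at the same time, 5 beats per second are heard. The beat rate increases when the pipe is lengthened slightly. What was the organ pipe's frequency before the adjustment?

|f − 206| = 5, so the organ pipe was at either 201 Hz or 211 Hz.
A longer pipe has a lower fundamental; the adjustment lowers the organ pipe's frequency.
The beat rate rose, so the adjustment moved the organ pipe further from 206 Hz — it was already below the reference.

201 Hz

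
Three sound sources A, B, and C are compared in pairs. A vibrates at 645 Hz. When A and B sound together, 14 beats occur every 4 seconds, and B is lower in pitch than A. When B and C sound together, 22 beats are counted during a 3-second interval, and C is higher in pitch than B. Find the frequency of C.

A–B: Beat frequency = 14/4 = 3.5 Hz.
B is below A, so f_B = 645 − 3.5 = 641.5 Hz.
B–C: Beat frequency = 22/3 = 7.3333 Hz.
C is above B, so f_C = 641.5 + 7.3333 = 648.8333 Hz.

648.8333 Hz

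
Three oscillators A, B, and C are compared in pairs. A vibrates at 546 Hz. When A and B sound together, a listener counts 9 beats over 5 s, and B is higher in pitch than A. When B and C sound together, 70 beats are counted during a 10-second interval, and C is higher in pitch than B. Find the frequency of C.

A–B: Beat frequency = 9/5 = 1.8 Hz.
B is above A, so f_B = 546 + 1.8 = 547.8 Hz.
B–C: Beat frequency = 70/10 = 7 Hz.
C is above B, so f_C = 547.8 + 7 = 554.8 Hz.

554.8 Hz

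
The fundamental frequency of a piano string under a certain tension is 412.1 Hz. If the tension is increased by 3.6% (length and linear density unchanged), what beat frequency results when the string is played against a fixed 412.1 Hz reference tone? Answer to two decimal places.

7.35 Hz

For a string, f ∝ √T, so the new frequency is 412.1·√1.036 = 419.4522 Hz.
f_beat = |419.4522 − 412.1| = 7.35 Hz.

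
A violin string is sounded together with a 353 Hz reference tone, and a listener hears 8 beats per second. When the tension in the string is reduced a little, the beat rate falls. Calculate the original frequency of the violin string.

|f − 353| = 8, so the violin string was at either 345 Hz or 361 Hz.
Lower tension means lower frequency; the adjustment lowers the violin string's frequency.
The beat rate fell, so the adjustment moved the violin string toward 353 Hz — it must have started above the reference.

361 Hz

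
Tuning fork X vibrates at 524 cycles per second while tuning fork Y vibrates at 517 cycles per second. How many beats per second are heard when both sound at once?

7 Hz

The beat frequency equals the magnitude of the frequency difference.
|524 − 517| = 7 Hz.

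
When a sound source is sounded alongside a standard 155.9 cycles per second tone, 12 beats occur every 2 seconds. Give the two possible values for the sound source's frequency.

Beat frequency = 12/2 = 6 Hz.
|f − 155.9| = 6, so f = 155.9 ± 6.

149.9 Hz or 161.9 Hz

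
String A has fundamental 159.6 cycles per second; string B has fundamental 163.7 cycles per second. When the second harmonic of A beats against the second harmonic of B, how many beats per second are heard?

Second harmonic of the first: 2·159.6 = 319.2 Hz.
Second harmonic of the second: 2·163.7 = 327.4 Hz.
f_beat = |319.2 − 327.4| = 8.2 Hz.

8.2 Hz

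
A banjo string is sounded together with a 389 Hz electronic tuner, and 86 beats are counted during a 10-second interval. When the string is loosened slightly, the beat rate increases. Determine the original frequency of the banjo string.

380.4 Hz

Beat frequency = 86/10 = 8.6 Hz.
|f − 389| = 8.6, so the banjo string was at either 380.4 Hz or 397.6 Hz.
Reducing tension lowers a string's frequency; the adjustment lowers the banjo string's frequency.
The beat rate rose, so the adjustment moved the banjo string further from 389 Hz — it was already below the reference.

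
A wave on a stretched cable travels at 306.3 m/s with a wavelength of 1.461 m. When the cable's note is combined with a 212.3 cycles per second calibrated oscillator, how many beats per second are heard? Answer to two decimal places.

Source frequency f = v/λ = 306.3/1.461 = 209.6509 Hz.
f_beat = |209.6509 − 212.3| = 2.65 Hz.

2.65 Hz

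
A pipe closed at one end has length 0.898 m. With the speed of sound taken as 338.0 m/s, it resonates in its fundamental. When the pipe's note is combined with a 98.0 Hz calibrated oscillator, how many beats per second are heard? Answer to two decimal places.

3.90 Hz

Closed pipe (odd harmonics): f_n = n·v/(4L) = 1·338.0/(4·0.898) = 94.0980 Hz.
f_beat = |94.0980 − 98.0| = 3.90 Hz.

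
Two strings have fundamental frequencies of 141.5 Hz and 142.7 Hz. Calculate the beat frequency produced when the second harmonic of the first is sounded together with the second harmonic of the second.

Second harmonic of the first: 2·141.5 = 283.0 Hz.
Second harmonic of the second: 2·142.7 = 285.4 Hz.
f_beat = |283.0 − 285.4| = 2.4 Hz.

2.4 Hz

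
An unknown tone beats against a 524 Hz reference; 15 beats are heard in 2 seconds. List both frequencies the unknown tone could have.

516.5 Hz or 531.5 Hz

Beat frequency = 15/2 = 7.5 Hz.
|f − 524| = 7.5, so f = 524 ± 7.5.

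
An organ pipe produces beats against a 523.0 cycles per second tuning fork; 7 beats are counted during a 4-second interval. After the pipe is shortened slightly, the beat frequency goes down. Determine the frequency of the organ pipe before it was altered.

Beat frequency = 7/4 = 1.75 Hz.
|f − 523.0| = 1.75, so the organ pipe was at either 521.25 Hz or 524.75 Hz.
A shorter pipe has a higher fundamental; the adjustment raises the organ pipe's frequency.
The beat rate fell, so the adjustment moved the organ pipe toward 523.0 Hz — it must have started below the reference.

521.25 Hz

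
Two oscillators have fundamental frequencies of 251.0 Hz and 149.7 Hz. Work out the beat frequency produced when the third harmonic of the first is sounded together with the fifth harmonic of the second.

4.5 Hz

Third harmonic of the first: 3·251.0 = 753.0 Hz.
Fifth harmonic of the second: 5·149.7 = 748.5 Hz.
f_beat = |753.0 − 748.5| = 4.5 Hz.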